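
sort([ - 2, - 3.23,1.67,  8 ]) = [ - 3.23, - 2,1.67 , 8]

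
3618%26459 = 3618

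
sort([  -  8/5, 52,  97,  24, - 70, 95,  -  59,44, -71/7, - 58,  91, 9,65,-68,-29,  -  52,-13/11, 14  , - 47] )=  [ - 70, - 68, - 59, - 58,  -  52, - 47 , - 29 , - 71/7 , - 8/5, - 13/11, 9, 14,24, 44, 52, 65,91,95,97]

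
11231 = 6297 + 4934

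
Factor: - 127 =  - 127^1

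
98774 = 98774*1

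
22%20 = 2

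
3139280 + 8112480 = 11251760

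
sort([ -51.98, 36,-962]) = [ - 962, - 51.98, 36]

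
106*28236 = 2993016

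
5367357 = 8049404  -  2682047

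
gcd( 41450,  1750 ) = 50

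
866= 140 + 726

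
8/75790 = 4/37895 = 0.00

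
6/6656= 3/3328=0.00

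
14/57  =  14/57  =  0.25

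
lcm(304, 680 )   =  25840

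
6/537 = 2/179 = 0.01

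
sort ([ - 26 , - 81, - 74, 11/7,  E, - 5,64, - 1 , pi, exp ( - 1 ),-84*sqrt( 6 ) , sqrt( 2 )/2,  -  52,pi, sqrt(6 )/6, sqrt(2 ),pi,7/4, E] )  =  [-84 * sqrt( 6) ,  -  81, - 74, - 52,  -  26, - 5, - 1,exp( -1 ),sqrt( 6)/6, sqrt( 2)/2, sqrt(2),11/7, 7/4, E, E,pi  ,  pi, pi, 64 ] 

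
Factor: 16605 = 3^4*5^1*41^1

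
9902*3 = 29706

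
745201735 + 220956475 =966158210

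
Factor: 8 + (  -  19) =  - 11 =- 11^1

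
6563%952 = 851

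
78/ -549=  - 1 + 157/183 = - 0.14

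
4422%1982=458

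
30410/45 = 675 + 7/9 =675.78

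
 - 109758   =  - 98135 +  - 11623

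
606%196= 18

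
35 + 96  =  131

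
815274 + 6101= 821375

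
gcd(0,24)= 24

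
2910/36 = 485/6 = 80.83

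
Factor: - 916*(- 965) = 2^2*5^1*193^1*229^1=883940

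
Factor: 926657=926657^1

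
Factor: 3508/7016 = 2^( -1 ) = 1/2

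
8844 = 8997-153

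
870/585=58/39 = 1.49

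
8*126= 1008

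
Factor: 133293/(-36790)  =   - 2^( - 1 )*3^1*5^( - 1 )*13^(-1)*157^1 = - 471/130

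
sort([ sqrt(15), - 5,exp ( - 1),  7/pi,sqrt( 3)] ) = [-5,exp( - 1),  sqrt(3), 7/pi, sqrt (15 ) ]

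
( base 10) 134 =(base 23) 5J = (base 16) 86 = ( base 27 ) 4Q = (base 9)158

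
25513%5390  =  3953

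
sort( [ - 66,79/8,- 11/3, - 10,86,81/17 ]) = [ - 66, - 10,-11/3,81/17,79/8,86 ] 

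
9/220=9/220 = 0.04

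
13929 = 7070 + 6859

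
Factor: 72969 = 3^1*13^1*1871^1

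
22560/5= 4512 = 4512.00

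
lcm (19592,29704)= 920824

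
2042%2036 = 6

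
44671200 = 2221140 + 42450060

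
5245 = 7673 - 2428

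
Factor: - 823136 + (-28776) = -851912=   -2^3*83^1*1283^1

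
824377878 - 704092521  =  120285357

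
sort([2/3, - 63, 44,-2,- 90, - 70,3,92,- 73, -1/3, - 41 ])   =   [ - 90,-73, - 70,-63, -41,  -  2 , - 1/3,2/3,3, 44,92] 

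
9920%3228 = 236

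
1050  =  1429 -379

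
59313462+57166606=116480068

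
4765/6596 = 4765/6596 = 0.72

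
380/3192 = 5/42 = 0.12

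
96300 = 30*3210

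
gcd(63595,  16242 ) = 1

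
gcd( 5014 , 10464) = 218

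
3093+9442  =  12535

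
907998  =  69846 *13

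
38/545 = 38/545 = 0.07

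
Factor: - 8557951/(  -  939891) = 3^( - 1 )  *  1087^1*7873^1 * 313297^( - 1)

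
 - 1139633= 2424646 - 3564279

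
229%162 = 67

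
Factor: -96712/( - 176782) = 308/563 = 2^2*7^1*11^1*563^ ( - 1 ) 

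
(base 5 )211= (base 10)56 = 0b111000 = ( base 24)28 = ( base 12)48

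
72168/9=24056/3=8018.67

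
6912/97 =6912/97=71.26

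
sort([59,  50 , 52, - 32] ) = [ - 32, 50,52,  59]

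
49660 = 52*955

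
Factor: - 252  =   - 2^2*3^2*7^1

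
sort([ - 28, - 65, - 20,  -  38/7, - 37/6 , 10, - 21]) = [  -  65 , - 28, - 21, - 20, - 37/6, - 38/7,  10 ] 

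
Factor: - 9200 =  - 2^4*5^2* 23^1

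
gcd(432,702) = 54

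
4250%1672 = 906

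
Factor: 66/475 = 2^1*3^1*5^( - 2)*11^1*19^( - 1)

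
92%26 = 14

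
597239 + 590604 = 1187843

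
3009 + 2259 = 5268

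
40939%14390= 12159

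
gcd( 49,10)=1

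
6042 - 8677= -2635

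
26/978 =13/489 = 0.03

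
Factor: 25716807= 3^2*61^1 * 139^1*337^1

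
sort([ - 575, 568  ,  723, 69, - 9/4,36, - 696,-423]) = [ - 696,-575, - 423 ,-9/4, 36, 69, 568, 723 ] 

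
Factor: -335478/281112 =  - 2^(-2 )*11^1* 23^1*53^( - 1)= - 253/212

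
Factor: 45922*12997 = 596848234= 2^1*41^1*317^1*22961^1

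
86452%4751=934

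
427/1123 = 427/1123= 0.38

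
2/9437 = 2/9437 = 0.00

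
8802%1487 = 1367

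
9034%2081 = 710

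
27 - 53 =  - 26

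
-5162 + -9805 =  - 14967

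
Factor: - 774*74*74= -2^3*3^2*37^2 * 43^1 = -4238424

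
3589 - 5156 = -1567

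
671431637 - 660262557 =11169080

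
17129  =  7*2447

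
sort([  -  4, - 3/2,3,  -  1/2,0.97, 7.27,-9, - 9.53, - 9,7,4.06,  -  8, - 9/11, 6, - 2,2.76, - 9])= [ - 9.53 ,  -  9,  -  9, - 9, - 8, - 4,  -  2, - 3/2, - 9/11, - 1/2,0.97, 2.76,3, 4.06,6, 7, 7.27]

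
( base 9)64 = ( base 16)3a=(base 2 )111010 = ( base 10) 58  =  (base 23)2c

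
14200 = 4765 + 9435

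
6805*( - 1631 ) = - 11098955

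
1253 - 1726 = - 473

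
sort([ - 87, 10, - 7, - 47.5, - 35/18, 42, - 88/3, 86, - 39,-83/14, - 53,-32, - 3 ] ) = [ - 87, - 53  , - 47.5, - 39 , - 32, - 88/3,  -  7, - 83/14 , - 3, - 35/18, 10,42, 86 ] 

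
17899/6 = 2983+ 1/6 = 2983.17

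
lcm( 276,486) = 22356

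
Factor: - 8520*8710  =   - 2^4*3^1*5^2*13^1 * 67^1*71^1 = - 74209200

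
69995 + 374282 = 444277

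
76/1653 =4/87= 0.05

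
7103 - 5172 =1931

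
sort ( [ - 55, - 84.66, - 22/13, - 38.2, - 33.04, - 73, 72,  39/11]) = [ - 84.66, - 73, - 55, - 38.2, - 33.04,-22/13, 39/11 , 72]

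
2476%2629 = 2476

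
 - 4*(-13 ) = 52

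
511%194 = 123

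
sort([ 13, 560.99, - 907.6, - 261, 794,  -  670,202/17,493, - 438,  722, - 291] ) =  [- 907.6, - 670 , - 438,  -  291, - 261,202/17,13, 493, 560.99, 722 , 794]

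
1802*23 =41446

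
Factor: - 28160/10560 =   -  8/3 = - 2^3*3^ ( - 1) 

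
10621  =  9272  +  1349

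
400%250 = 150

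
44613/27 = 1652 + 1/3 = 1652.33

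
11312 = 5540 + 5772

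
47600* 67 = 3189200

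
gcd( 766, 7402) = 2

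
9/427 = 9/427=0.02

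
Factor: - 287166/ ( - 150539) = 2^1*3^1*11^1 * 19^1*29^(  -  2)*179^( - 1)*229^1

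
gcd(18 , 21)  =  3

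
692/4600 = 173/1150 = 0.15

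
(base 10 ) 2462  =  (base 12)1512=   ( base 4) 212132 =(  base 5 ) 34322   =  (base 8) 4636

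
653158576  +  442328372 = 1095486948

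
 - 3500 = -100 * 35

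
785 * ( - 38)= -29830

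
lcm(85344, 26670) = 426720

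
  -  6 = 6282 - 6288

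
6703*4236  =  28393908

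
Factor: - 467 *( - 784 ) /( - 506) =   -  2^3*7^2*11^ (-1)*23^( - 1)*467^1= - 183064/253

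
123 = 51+72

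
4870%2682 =2188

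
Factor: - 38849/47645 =  -  53/65 = - 5^( - 1)*13^ (-1 )*53^1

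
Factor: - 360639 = -3^3 *19^2*37^1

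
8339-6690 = 1649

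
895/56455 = 179/11291 = 0.02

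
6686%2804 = 1078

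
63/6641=63/6641 = 0.01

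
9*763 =6867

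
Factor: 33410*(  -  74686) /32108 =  - 5^1*13^1*23^( - 1)*107^1*257^1 = -  1787435/23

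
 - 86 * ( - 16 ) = 1376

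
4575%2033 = 509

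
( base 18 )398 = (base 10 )1142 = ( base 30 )182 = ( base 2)10001110110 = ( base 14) 5B8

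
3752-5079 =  - 1327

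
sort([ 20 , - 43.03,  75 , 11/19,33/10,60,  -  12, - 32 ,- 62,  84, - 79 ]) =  [ - 79, - 62,  -  43.03, - 32, - 12,  11/19, 33/10, 20, 60,75,  84 ]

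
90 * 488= 43920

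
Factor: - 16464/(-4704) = 2^(-1) * 7^1 = 7/2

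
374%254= 120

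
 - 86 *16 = -1376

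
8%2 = 0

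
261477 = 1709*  153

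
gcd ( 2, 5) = 1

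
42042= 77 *546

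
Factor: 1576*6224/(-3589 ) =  - 9809024/3589 = - 2^7 * 37^(-1)*97^( - 1)*197^1*389^1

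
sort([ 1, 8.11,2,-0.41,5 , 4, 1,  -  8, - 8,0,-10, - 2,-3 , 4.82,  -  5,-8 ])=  [ - 10, - 8,  -  8,-8,-5, - 3, - 2,  -  0.41, 0, 1,1,2 , 4, 4.82, 5, 8.11] 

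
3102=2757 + 345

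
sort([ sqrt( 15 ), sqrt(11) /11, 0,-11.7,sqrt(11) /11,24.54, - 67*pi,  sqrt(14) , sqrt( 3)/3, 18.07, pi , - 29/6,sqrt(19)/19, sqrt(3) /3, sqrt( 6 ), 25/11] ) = [-67*pi,-11.7 , - 29/6, 0, sqrt (19 )/19, sqrt(11)/11, sqrt ( 11 )/11,sqrt( 3)/3,sqrt( 3)/3, 25/11,sqrt(6 ), pi,  sqrt(14),sqrt( 15), 18.07, 24.54] 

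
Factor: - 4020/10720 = -2^ (-3) * 3^1 = - 3/8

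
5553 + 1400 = 6953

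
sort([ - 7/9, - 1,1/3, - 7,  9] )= [ - 7, - 1, - 7/9 , 1/3, 9 ] 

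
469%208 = 53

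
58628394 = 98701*594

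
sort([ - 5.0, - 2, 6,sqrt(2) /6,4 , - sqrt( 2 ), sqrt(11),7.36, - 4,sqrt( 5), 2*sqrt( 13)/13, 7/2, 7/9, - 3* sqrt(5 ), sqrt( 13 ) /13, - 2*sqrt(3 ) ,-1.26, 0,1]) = [  -  3*sqrt(5 ), - 5.0, - 4, - 2*sqrt(3 ), - 2, - sqrt( 2), - 1.26, 0, sqrt(2 )/6, sqrt(13)/13, 2*sqrt(13)/13 , 7/9, 1, sqrt(5), sqrt(11),7/2,4, 6, 7.36 ] 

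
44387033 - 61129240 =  - 16742207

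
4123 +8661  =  12784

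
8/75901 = 8/75901 = 0.00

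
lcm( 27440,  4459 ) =356720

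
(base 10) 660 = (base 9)813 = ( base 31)L9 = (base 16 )294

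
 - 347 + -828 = - 1175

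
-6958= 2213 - 9171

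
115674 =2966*39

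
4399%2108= 183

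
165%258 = 165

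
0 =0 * 972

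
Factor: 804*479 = 385116 =2^2*3^1*67^1 * 479^1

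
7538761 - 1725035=5813726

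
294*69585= 20457990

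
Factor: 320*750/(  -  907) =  - 240000/907 = -2^7*3^1 * 5^4*907^( - 1)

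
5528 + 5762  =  11290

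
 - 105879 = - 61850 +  - 44029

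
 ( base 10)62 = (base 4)332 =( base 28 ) 26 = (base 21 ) 2K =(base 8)76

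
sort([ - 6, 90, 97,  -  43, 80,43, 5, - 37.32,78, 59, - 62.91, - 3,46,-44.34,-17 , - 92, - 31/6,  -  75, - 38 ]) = [ - 92, - 75, - 62.91, - 44.34, - 43, - 38,  -  37.32,  -  17, - 6, - 31/6, - 3, 5  ,  43, 46,  59, 78,80, 90,97 ]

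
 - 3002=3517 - 6519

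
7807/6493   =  1 + 1314/6493= 1.20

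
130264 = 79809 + 50455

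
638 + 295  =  933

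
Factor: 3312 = 2^4*3^2 *23^1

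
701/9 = 77 +8/9 = 77.89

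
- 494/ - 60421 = 494/60421  =  0.01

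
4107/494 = 8 + 155/494 = 8.31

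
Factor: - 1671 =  - 3^1*557^1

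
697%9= 4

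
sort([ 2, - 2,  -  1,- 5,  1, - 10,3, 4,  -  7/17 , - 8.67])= [ - 10, - 8.67,- 5, - 2, - 1, - 7/17,1, 2 , 3,  4]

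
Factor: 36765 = 3^2*5^1*19^1  *43^1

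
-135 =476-611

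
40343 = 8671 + 31672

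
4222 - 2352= 1870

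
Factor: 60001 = 29^1 *2069^1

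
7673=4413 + 3260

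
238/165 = 1 + 73/165 = 1.44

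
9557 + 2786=12343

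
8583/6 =2861/2  =  1430.50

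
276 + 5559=5835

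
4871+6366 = 11237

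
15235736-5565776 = 9669960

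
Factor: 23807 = 7^1 * 19^1*179^1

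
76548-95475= - 18927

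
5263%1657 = 292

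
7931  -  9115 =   -  1184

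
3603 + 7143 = 10746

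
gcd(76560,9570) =9570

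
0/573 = 0 = 0.00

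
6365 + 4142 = 10507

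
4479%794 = 509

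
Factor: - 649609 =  - 37^1 * 97^1*181^1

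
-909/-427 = 909/427 = 2.13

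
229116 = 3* 76372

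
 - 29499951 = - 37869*779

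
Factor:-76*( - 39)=2^2*3^1*13^1*19^1= 2964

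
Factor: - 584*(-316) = 2^5*73^1*79^1  =  184544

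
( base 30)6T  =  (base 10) 209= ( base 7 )416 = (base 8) 321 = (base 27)7k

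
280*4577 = 1281560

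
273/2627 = 273/2627 = 0.10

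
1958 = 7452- 5494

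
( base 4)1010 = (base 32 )24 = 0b1000100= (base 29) 2A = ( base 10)68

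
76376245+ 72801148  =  149177393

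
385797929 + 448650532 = 834448461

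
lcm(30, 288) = 1440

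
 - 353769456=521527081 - 875296537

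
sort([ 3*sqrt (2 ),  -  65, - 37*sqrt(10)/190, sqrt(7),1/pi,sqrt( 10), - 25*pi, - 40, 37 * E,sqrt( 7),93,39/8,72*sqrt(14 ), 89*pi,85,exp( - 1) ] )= [-25*pi, - 65,-40, - 37*sqrt( 10)/190,1/pi, exp( - 1 ),  sqrt( 7), sqrt( 7),sqrt(10),  3*sqrt( 2),39/8,85,93,37*E,72 * sqrt(14),89*pi ]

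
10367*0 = 0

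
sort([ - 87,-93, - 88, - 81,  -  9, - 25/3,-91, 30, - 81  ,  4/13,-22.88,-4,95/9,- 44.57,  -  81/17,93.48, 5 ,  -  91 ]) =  [ - 93,  -  91, - 91, - 88,- 87, - 81, - 81, - 44.57,  -  22.88, - 9, - 25/3 , - 81/17,-4,4/13, 5,  95/9,  30 , 93.48]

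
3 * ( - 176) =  - 528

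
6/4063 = 6/4063 = 0.00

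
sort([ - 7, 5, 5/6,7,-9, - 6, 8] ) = [ - 9, - 7, - 6,5/6 , 5,7, 8 ]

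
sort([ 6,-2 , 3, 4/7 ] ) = [ - 2,4/7,  3 , 6]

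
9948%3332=3284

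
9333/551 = 9333/551 = 16.94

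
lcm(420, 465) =13020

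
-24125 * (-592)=14282000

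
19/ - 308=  - 19/308 = - 0.06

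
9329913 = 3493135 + 5836778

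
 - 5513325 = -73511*75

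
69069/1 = 69069=69069.00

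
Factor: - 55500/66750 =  - 74/89 = - 2^1*37^1*89^( - 1)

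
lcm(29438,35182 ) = 1442462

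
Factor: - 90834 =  - 2^1 * 3^1*15139^1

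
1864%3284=1864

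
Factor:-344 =-2^3*43^1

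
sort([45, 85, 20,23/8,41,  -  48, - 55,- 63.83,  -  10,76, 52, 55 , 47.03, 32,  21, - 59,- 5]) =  [ - 63.83 , - 59 ,-55 , - 48,-10, - 5, 23/8,20,  21,32,41, 45,47.03,52,55,76, 85]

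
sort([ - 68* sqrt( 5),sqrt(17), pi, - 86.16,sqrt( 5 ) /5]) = [  -  68 *sqrt ( 5 ), - 86.16,  sqrt(5 )/5, pi,sqrt( 17 )]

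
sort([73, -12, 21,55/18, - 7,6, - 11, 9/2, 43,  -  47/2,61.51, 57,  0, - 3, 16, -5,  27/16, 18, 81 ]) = [ - 47/2 ,  -  12,-11, - 7 ,-5,  -  3,0,27/16, 55/18, 9/2, 6,  16, 18,  21,43,57, 61.51, 73 , 81]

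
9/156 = 3/52 = 0.06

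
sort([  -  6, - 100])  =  [  -  100, - 6 ] 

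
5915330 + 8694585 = 14609915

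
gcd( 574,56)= 14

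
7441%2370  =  331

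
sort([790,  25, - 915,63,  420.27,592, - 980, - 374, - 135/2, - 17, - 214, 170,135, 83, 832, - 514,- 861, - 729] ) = [-980,-915, - 861, - 729, - 514 , - 374,-214, - 135/2, -17 , 25, 63,  83, 135, 170, 420.27,592,  790,832]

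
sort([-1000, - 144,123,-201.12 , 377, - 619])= [ - 1000, - 619,- 201.12,-144, 123,377]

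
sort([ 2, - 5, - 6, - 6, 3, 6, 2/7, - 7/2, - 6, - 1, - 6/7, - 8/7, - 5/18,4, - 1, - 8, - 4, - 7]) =[ - 8, -7, - 6,  -  6, - 6,  -  5, - 4, - 7/2, - 8/7, - 1, - 1,  -  6/7, - 5/18, 2/7, 2, 3,4,6] 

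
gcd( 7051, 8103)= 1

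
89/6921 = 89/6921 = 0.01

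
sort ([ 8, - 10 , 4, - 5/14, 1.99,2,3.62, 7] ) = [ - 10, - 5/14, 1.99, 2, 3.62 , 4,  7, 8]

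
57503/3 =57503/3=19167.67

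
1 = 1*1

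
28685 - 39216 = -10531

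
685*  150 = 102750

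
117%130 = 117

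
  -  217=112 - 329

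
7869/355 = 7869/355=22.17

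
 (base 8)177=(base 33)3S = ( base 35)3M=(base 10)127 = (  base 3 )11201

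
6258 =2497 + 3761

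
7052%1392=92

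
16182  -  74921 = -58739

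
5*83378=416890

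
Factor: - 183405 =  - 3^1*5^1*12227^1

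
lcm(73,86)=6278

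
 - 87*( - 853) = 74211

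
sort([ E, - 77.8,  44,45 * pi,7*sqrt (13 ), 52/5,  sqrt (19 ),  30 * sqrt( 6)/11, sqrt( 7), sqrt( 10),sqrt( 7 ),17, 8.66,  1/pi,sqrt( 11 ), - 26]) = [ - 77.8,- 26,1/pi,sqrt( 7), sqrt(7),E,sqrt( 10 ),  sqrt(11 ),  sqrt( 19 ),30*sqrt( 6 ) /11,  8.66, 52/5,17,7* sqrt (13 ),  44,45*pi]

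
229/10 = 22  +  9/10 = 22.90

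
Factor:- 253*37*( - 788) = 2^2*11^1*23^1*37^1 * 197^1 = 7376468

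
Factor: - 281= - 281^1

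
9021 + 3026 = 12047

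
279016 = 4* 69754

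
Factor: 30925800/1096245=687240/24361  =  2^3*3^2*5^1*17^( - 1 )*23^1*83^1 * 1433^( - 1 )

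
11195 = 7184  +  4011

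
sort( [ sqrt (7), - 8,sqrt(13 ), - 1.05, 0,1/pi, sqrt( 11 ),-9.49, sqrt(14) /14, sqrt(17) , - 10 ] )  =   [ - 10, - 9.49, - 8,-1.05, 0, sqrt(14)/14, 1/pi,sqrt(7), sqrt(11) , sqrt(13 ),sqrt( 17)]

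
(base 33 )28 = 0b1001010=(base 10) 74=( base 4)1022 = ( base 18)42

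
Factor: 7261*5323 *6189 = 239206725267 = 3^1*53^1 * 137^1 * 2063^1 * 5323^1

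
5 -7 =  - 2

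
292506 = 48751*6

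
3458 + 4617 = 8075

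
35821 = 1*35821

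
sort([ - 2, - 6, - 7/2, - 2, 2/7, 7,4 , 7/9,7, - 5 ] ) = [ - 6 , - 5, -7/2, - 2, - 2, 2/7,7/9,4, 7, 7]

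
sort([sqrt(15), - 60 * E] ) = [ - 60*E,sqrt (15 )] 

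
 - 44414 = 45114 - 89528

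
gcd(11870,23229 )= 1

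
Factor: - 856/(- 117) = 2^3*3^(-2)*13^( - 1)*107^1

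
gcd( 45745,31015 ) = 5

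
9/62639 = 9/62639 = 0.00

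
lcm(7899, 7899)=7899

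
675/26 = 25 + 25/26 = 25.96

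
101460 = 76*1335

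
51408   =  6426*8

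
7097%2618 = 1861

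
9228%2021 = 1144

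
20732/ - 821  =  -26  +  614/821 = - 25.25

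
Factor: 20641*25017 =516375897= 3^1*31^1*269^1*20641^1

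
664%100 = 64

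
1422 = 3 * 474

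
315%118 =79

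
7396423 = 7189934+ 206489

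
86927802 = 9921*8762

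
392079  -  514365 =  - 122286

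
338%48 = 2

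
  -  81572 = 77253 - 158825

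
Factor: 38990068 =2^2*13^1*749809^1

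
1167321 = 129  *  9049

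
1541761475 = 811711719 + 730049756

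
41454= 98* 423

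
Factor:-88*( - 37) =3256 = 2^3*11^1 * 37^1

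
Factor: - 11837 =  - 7^1*19^1*89^1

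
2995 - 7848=  -  4853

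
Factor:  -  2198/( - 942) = 7/3 = 3^( - 1)*7^1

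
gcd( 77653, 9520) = 1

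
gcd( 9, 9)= 9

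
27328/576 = 47+4/9=   47.44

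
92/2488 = 23/622 = 0.04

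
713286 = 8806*81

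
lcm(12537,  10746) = 75222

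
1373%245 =148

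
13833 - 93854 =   -  80021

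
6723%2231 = 30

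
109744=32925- - 76819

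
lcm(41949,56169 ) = 3313971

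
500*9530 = 4765000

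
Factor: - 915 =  - 3^1*5^1*61^1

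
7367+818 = 8185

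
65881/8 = 8235 + 1/8 = 8235.12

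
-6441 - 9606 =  - 16047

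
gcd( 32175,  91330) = 5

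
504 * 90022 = 45371088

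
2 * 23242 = 46484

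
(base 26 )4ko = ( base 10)3248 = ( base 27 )4C8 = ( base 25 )54n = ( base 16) cb0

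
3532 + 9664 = 13196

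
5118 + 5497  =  10615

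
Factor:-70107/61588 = -2^(-2)*3^1 * 89^( - 1)*173^(-1)*23369^1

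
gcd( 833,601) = 1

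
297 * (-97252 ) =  - 28883844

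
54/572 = 27/286 = 0.09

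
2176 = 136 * 16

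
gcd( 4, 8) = 4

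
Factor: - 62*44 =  - 2^3*11^1 * 31^1 = - 2728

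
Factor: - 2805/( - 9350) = 2^(-1)* 3^1*5^( - 1 )  =  3/10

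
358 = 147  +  211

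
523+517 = 1040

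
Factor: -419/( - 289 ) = 17^ (-2 ) * 419^1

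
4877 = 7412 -2535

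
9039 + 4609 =13648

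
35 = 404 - 369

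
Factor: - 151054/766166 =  - 75527^1*383083^ ( - 1)   =  - 75527/383083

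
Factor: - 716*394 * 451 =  - 2^3*11^1*41^1*179^1*197^1 = - 127228904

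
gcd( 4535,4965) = 5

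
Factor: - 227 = - 227^1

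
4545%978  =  633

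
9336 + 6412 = 15748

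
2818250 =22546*125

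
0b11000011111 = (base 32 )1GV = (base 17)573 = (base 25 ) 2CH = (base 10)1567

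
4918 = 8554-3636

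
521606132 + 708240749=1229846881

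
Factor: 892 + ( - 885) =7 = 7^1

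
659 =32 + 627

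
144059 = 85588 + 58471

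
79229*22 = 1743038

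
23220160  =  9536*2435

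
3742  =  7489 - 3747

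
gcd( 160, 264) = 8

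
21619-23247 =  - 1628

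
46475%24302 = 22173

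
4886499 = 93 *52543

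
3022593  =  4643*651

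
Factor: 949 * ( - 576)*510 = -278778240 =- 2^7*3^3*5^1*13^1 * 17^1*73^1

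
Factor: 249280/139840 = 23^ ( - 1 )*41^1 =41/23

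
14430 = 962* 15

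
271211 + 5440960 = 5712171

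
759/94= 8 + 7/94= 8.07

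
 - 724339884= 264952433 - 989292317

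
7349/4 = 1837+1/4 = 1837.25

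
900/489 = 1+137/163 =1.84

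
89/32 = 2+ 25/32 = 2.78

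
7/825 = 7/825= 0.01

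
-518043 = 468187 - 986230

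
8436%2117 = 2085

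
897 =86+811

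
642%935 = 642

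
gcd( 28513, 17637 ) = 1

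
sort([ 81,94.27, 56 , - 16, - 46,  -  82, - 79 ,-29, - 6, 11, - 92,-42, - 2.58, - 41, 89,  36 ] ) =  [-92, - 82, - 79, - 46,-42, - 41, - 29, - 16, - 6,  -  2.58 , 11, 36,56, 81, 89,94.27 ]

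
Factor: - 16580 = -2^2 * 5^1 * 829^1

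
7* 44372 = 310604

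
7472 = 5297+2175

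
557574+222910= 780484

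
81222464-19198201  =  62024263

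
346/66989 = 346/66989 =0.01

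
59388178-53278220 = 6109958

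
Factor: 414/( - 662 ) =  - 207/331 =- 3^2 * 23^1*331^(-1 )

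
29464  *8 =235712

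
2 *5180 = 10360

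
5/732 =5/732 = 0.01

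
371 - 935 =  - 564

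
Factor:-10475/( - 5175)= 419/207= 3^(-2)*23^(- 1 )*419^1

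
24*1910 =45840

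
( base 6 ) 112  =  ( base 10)44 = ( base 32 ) 1C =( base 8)54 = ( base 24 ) 1k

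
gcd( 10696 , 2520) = 56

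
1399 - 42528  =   - 41129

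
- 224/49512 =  - 28/6189 =- 0.00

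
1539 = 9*171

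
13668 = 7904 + 5764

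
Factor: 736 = 2^5*23^1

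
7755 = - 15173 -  - 22928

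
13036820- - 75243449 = 88280269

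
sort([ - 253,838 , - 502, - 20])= [-502,-253, - 20, 838]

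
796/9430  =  398/4715 = 0.08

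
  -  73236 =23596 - 96832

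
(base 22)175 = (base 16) 283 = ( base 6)2551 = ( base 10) 643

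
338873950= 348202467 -9328517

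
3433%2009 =1424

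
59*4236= 249924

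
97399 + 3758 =101157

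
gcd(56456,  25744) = 8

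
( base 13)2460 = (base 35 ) 473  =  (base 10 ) 5148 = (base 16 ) 141C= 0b1010000011100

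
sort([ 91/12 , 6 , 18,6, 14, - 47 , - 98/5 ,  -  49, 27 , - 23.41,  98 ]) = [ - 49 ,-47, - 23.41,  -  98/5,6, 6, 91/12,14, 18 , 27  ,  98 ]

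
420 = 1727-1307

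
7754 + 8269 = 16023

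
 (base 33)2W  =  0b1100010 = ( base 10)98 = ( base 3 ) 10122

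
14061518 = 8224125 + 5837393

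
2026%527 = 445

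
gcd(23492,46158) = 14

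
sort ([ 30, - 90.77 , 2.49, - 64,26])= [  -  90.77, - 64 , 2.49,26,30 ]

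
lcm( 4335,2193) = 186405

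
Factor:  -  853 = - 853^1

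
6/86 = 3/43 = 0.07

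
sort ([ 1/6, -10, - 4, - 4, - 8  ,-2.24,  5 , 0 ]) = [ - 10, - 8, - 4, - 4 , - 2.24, 0,1/6,5 ]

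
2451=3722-1271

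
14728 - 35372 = - 20644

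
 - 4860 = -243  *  20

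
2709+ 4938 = 7647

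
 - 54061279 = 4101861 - 58163140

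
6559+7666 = 14225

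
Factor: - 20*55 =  - 2^2*5^2*11^1 = - 1100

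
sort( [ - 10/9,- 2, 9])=[ - 2, - 10/9,9 ] 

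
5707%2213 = 1281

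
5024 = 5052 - 28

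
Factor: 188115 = 3^1*5^1 * 12541^1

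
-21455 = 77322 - 98777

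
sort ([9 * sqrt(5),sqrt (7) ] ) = [sqrt(7), 9*sqrt( 5) ] 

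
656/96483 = 656/96483 = 0.01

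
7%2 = 1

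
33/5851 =33/5851 = 0.01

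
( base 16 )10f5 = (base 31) 4G1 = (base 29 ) 54k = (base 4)1003311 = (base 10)4341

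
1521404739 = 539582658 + 981822081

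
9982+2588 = 12570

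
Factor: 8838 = 2^1*3^2*491^1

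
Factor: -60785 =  - 5^1*12157^1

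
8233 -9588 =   -  1355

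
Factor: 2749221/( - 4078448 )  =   - 2^(-4 )*3^4*11^( - 1 )*23173^ (-1)*33941^1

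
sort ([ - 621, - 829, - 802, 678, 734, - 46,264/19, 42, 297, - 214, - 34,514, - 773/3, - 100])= [ - 829,-802,-621, - 773/3, - 214, - 100, - 46, - 34, 264/19, 42,  297,514, 678, 734] 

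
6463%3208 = 47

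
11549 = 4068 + 7481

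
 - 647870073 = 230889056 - 878759129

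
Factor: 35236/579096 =2^( - 1 ) * 3^( - 3)*7^(-1)*23^1= 23/378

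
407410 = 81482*5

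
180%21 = 12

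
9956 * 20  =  199120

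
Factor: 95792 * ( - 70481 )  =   - 2^4*5987^1*70481^1= - 6751515952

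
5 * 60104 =300520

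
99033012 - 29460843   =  69572169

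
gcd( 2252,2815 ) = 563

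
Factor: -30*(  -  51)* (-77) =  - 2^1*3^2 *5^1*7^1*  11^1*17^1 = -117810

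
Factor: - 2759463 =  - 3^2*7^1*43801^1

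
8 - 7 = 1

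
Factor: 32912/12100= 68/25=2^2 * 5^ ( - 2 )*17^1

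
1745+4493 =6238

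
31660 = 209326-177666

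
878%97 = 5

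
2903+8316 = 11219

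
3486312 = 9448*369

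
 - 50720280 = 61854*( - 820 ) 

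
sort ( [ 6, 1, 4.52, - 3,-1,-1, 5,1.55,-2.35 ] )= [ - 3, - 2.35,-1, - 1, 1,1.55,4.52,5,6]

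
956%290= 86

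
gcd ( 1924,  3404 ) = 148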